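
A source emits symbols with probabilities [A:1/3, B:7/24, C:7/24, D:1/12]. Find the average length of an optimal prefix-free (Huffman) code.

Huffman tree construction:
Combine smallest probabilities repeatedly
Resulting codes:
  A: 11 (length 2)
  B: 01 (length 2)
  C: 10 (length 2)
  D: 00 (length 2)
Average length = Σ p(s) × length(s) = 2.0000 bits


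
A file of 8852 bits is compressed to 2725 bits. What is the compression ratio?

Compression ratio = Original / Compressed
= 8852 / 2725 = 3.25:1


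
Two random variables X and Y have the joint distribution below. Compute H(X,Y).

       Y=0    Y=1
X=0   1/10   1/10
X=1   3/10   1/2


H(X,Y) = -Σ p(x,y) log₂ p(x,y)
  p(0,0)=1/10: -0.1000 × log₂(0.1000) = 0.3322
  p(0,1)=1/10: -0.1000 × log₂(0.1000) = 0.3322
  p(1,0)=3/10: -0.3000 × log₂(0.3000) = 0.5211
  p(1,1)=1/2: -0.5000 × log₂(0.5000) = 0.5000
H(X,Y) = 1.6855 bits


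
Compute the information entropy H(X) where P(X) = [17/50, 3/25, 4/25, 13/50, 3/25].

H(X) = -Σ p(x) log₂ p(x)
  -17/50 × log₂(17/50) = 0.5292
  -3/25 × log₂(3/25) = 0.3671
  -4/25 × log₂(4/25) = 0.4230
  -13/50 × log₂(13/50) = 0.5053
  -3/25 × log₂(3/25) = 0.3671
H(X) = 2.1916 bits


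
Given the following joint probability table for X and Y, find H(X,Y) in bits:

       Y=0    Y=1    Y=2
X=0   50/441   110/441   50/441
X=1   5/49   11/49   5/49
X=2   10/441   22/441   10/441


H(X,Y) = -Σ p(x,y) log₂ p(x,y)
  p(0,0)=50/441: -0.1134 × log₂(0.1134) = 0.3561
  p(0,1)=110/441: -0.2494 × log₂(0.2494) = 0.4997
  p(0,2)=50/441: -0.1134 × log₂(0.1134) = 0.3561
  p(1,0)=5/49: -0.1020 × log₂(0.1020) = 0.3360
  p(1,1)=11/49: -0.2245 × log₂(0.2245) = 0.4838
  p(1,2)=5/49: -0.1020 × log₂(0.1020) = 0.3360
  p(2,0)=10/441: -0.0227 × log₂(0.0227) = 0.1239
  p(2,1)=22/441: -0.0499 × log₂(0.0499) = 0.2158
  p(2,2)=10/441: -0.0227 × log₂(0.0227) = 0.1239
H(X,Y) = 2.8312 bits


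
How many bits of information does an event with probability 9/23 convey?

Information content I(x) = -log₂(p(x))
I = -log₂(9/23) = -log₂(0.3913)
I = 1.3536 bits


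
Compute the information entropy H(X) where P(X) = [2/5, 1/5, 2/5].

H(X) = -Σ p(x) log₂ p(x)
  -2/5 × log₂(2/5) = 0.5288
  -1/5 × log₂(1/5) = 0.4644
  -2/5 × log₂(2/5) = 0.5288
H(X) = 1.5219 bits


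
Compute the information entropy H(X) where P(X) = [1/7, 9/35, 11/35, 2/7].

H(X) = -Σ p(x) log₂ p(x)
  -1/7 × log₂(1/7) = 0.4011
  -9/35 × log₂(9/35) = 0.5038
  -11/35 × log₂(11/35) = 0.5248
  -2/7 × log₂(2/7) = 0.5164
H(X) = 1.9461 bits


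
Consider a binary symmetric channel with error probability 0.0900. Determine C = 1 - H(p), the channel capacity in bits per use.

For BSC with error probability p:
C = 1 - H(p) where H(p) is binary entropy
H(0.0900) = -0.0900 × log₂(0.0900) - 0.9100 × log₂(0.9100)
H(p) = 0.4365
C = 1 - 0.4365 = 0.5635 bits/use


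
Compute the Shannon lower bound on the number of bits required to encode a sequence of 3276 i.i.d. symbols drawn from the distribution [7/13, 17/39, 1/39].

Entropy H = 1.1386 bits/symbol
Minimum bits = H × n = 1.1386 × 3276
= 3730.03 bits


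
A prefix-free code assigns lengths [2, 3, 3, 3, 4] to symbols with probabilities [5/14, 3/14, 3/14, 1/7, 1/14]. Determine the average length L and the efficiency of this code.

Average length L = Σ p_i × l_i = 2.7143 bits
Entropy H = 2.1560 bits
Efficiency η = H/L × 100% = 79.43%


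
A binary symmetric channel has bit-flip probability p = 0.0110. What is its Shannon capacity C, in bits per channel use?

For BSC with error probability p:
C = 1 - H(p) where H(p) is binary entropy
H(0.0110) = -0.0110 × log₂(0.0110) - 0.9890 × log₂(0.9890)
H(p) = 0.0874
C = 1 - 0.0874 = 0.9126 bits/use


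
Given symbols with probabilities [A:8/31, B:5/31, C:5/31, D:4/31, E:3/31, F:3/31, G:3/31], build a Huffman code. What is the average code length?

Huffman tree construction:
Combine smallest probabilities repeatedly
Resulting codes:
  A: 10 (length 2)
  B: 110 (length 3)
  C: 111 (length 3)
  D: 011 (length 3)
  E: 000 (length 3)
  F: 001 (length 3)
  G: 010 (length 3)
Average length = Σ p(s) × length(s) = 2.7419 bits


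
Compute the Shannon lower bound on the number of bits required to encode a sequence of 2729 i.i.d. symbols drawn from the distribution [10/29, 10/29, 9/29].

Entropy H = 1.5832 bits/symbol
Minimum bits = H × n = 1.5832 × 2729
= 4320.62 bits


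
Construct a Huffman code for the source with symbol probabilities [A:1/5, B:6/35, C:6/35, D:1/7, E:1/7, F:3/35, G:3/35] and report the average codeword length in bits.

Huffman tree construction:
Combine smallest probabilities repeatedly
Resulting codes:
  A: 01 (length 2)
  B: 110 (length 3)
  C: 111 (length 3)
  D: 100 (length 3)
  E: 101 (length 3)
  F: 000 (length 3)
  G: 001 (length 3)
Average length = Σ p(s) × length(s) = 2.8000 bits


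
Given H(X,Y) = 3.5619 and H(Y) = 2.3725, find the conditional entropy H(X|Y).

Chain rule: H(X,Y) = H(X|Y) + H(Y)
H(X|Y) = H(X,Y) - H(Y) = 3.5619 - 2.3725 = 1.1894 bits


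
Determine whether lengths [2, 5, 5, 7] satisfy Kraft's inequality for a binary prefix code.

Kraft inequality: Σ 2^(-l_i) ≤ 1 for prefix-free code
Calculating: 2^(-2) + 2^(-5) + 2^(-5) + 2^(-7)
= 0.25 + 0.03125 + 0.03125 + 0.0078125
= 0.3203
Since 0.3203 ≤ 1, prefix-free code exists


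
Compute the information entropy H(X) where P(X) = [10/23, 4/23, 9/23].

H(X) = -Σ p(x) log₂ p(x)
  -10/23 × log₂(10/23) = 0.5224
  -4/23 × log₂(4/23) = 0.4389
  -9/23 × log₂(9/23) = 0.5297
H(X) = 1.4910 bits


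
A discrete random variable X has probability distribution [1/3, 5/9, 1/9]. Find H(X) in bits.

H(X) = -Σ p(x) log₂ p(x)
  -1/3 × log₂(1/3) = 0.5283
  -5/9 × log₂(5/9) = 0.4711
  -1/9 × log₂(1/9) = 0.3522
H(X) = 1.3516 bits


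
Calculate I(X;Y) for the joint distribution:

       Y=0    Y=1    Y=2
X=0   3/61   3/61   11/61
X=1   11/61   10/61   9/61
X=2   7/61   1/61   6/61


H(X) = 1.5046, H(Y) = 1.5413, H(X,Y) = 2.9385
I(X;Y) = H(X) + H(Y) - H(X,Y) = 0.1074 bits


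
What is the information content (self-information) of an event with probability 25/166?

Information content I(x) = -log₂(p(x))
I = -log₂(25/166) = -log₂(0.1506)
I = 2.7312 bits


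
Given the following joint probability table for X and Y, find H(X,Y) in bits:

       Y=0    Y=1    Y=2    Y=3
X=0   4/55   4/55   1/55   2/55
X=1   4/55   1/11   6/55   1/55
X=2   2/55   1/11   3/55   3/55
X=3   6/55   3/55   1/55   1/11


H(X,Y) = -Σ p(x,y) log₂ p(x,y)
  p(0,0)=4/55: -0.0727 × log₂(0.0727) = 0.2750
  p(0,1)=4/55: -0.0727 × log₂(0.0727) = 0.2750
  p(0,2)=1/55: -0.0182 × log₂(0.0182) = 0.1051
  p(0,3)=2/55: -0.0364 × log₂(0.0364) = 0.1739
  p(1,0)=4/55: -0.0727 × log₂(0.0727) = 0.2750
  p(1,1)=1/11: -0.0909 × log₂(0.0909) = 0.3145
  p(1,2)=6/55: -0.1091 × log₂(0.1091) = 0.3487
  p(1,3)=1/55: -0.0182 × log₂(0.0182) = 0.1051
  p(2,0)=2/55: -0.0364 × log₂(0.0364) = 0.1739
  p(2,1)=1/11: -0.0909 × log₂(0.0909) = 0.3145
  p(2,2)=3/55: -0.0545 × log₂(0.0545) = 0.2289
  p(2,3)=3/55: -0.0545 × log₂(0.0545) = 0.2289
  p(3,0)=6/55: -0.1091 × log₂(0.1091) = 0.3487
  p(3,1)=3/55: -0.0545 × log₂(0.0545) = 0.2289
  p(3,2)=1/55: -0.0182 × log₂(0.0182) = 0.1051
  p(3,3)=1/11: -0.0909 × log₂(0.0909) = 0.3145
H(X,Y) = 3.8157 bits


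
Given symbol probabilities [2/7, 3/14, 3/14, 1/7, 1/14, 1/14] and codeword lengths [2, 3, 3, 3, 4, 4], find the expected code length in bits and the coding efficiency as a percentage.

Average length L = Σ p_i × l_i = 2.8571 bits
Entropy H = 2.4138 bits
Efficiency η = H/L × 100% = 84.48%


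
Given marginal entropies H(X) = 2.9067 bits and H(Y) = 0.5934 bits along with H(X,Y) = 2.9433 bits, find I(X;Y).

I(X;Y) = H(X) + H(Y) - H(X,Y)
I(X;Y) = 2.9067 + 0.5934 - 2.9433 = 0.5568 bits


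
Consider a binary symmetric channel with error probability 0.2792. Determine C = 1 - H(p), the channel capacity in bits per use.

For BSC with error probability p:
C = 1 - H(p) where H(p) is binary entropy
H(0.2792) = -0.2792 × log₂(0.2792) - 0.7208 × log₂(0.7208)
H(p) = 0.8544
C = 1 - 0.8544 = 0.1456 bits/use


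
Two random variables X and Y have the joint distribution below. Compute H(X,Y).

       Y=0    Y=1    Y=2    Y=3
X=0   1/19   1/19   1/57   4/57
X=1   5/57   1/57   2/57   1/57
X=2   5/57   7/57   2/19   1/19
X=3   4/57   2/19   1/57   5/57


H(X,Y) = -Σ p(x,y) log₂ p(x,y)
  p(0,0)=1/19: -0.0526 × log₂(0.0526) = 0.2236
  p(0,1)=1/19: -0.0526 × log₂(0.0526) = 0.2236
  p(0,2)=1/57: -0.0175 × log₂(0.0175) = 0.1023
  p(0,3)=4/57: -0.0702 × log₂(0.0702) = 0.2690
  p(1,0)=5/57: -0.0877 × log₂(0.0877) = 0.3080
  p(1,1)=1/57: -0.0175 × log₂(0.0175) = 0.1023
  p(1,2)=2/57: -0.0351 × log₂(0.0351) = 0.1696
  p(1,3)=1/57: -0.0175 × log₂(0.0175) = 0.1023
  p(2,0)=5/57: -0.0877 × log₂(0.0877) = 0.3080
  p(2,1)=7/57: -0.1228 × log₂(0.1228) = 0.3716
  p(2,2)=2/19: -0.1053 × log₂(0.1053) = 0.3419
  p(2,3)=1/19: -0.0526 × log₂(0.0526) = 0.2236
  p(3,0)=4/57: -0.0702 × log₂(0.0702) = 0.2690
  p(3,1)=2/19: -0.1053 × log₂(0.1053) = 0.3419
  p(3,2)=1/57: -0.0175 × log₂(0.0175) = 0.1023
  p(3,3)=5/57: -0.0877 × log₂(0.0877) = 0.3080
H(X,Y) = 3.7668 bits


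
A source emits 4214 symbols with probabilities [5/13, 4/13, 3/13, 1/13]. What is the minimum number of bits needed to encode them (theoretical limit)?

Entropy H = 1.8262 bits/symbol
Minimum bits = H × n = 1.8262 × 4214
= 7695.80 bits


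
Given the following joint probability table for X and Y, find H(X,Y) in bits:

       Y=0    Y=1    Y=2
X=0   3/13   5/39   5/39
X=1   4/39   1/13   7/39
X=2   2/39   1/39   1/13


H(X,Y) = -Σ p(x,y) log₂ p(x,y)
  p(0,0)=3/13: -0.2308 × log₂(0.2308) = 0.4882
  p(0,1)=5/39: -0.1282 × log₂(0.1282) = 0.3799
  p(0,2)=5/39: -0.1282 × log₂(0.1282) = 0.3799
  p(1,0)=4/39: -0.1026 × log₂(0.1026) = 0.3370
  p(1,1)=1/13: -0.0769 × log₂(0.0769) = 0.2846
  p(1,2)=7/39: -0.1795 × log₂(0.1795) = 0.4448
  p(2,0)=2/39: -0.0513 × log₂(0.0513) = 0.2198
  p(2,1)=1/39: -0.0256 × log₂(0.0256) = 0.1355
  p(2,2)=1/13: -0.0769 × log₂(0.0769) = 0.2846
H(X,Y) = 2.9544 bits


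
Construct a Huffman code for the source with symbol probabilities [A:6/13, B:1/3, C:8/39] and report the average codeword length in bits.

Huffman tree construction:
Combine smallest probabilities repeatedly
Resulting codes:
  A: 0 (length 1)
  B: 11 (length 2)
  C: 10 (length 2)
Average length = Σ p(s) × length(s) = 1.5385 bits


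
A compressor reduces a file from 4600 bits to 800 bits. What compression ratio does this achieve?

Compression ratio = Original / Compressed
= 4600 / 800 = 5.75:1


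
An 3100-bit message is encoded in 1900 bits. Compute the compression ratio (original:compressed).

Compression ratio = Original / Compressed
= 3100 / 1900 = 1.63:1


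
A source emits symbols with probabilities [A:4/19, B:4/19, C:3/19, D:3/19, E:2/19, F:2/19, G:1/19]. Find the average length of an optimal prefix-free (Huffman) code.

Huffman tree construction:
Combine smallest probabilities repeatedly
Resulting codes:
  A: 00 (length 2)
  B: 01 (length 2)
  C: 101 (length 3)
  D: 110 (length 3)
  E: 1111 (length 4)
  F: 100 (length 3)
  G: 1110 (length 4)
Average length = Σ p(s) × length(s) = 2.7368 bits


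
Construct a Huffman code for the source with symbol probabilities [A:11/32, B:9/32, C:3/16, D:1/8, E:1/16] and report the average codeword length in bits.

Huffman tree construction:
Combine smallest probabilities repeatedly
Resulting codes:
  A: 11 (length 2)
  B: 10 (length 2)
  C: 00 (length 2)
  D: 011 (length 3)
  E: 010 (length 3)
Average length = Σ p(s) × length(s) = 2.1875 bits


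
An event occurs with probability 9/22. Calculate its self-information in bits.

Information content I(x) = -log₂(p(x))
I = -log₂(9/22) = -log₂(0.4091)
I = 1.2895 bits


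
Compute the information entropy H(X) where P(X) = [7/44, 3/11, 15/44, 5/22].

H(X) = -Σ p(x) log₂ p(x)
  -7/44 × log₂(7/44) = 0.4219
  -3/11 × log₂(3/11) = 0.5112
  -15/44 × log₂(15/44) = 0.5293
  -5/22 × log₂(5/22) = 0.4858
H(X) = 1.9482 bits


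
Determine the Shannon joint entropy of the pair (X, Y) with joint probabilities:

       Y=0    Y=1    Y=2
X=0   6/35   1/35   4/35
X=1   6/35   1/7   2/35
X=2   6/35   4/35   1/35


H(X,Y) = -Σ p(x,y) log₂ p(x,y)
  p(0,0)=6/35: -0.1714 × log₂(0.1714) = 0.4362
  p(0,1)=1/35: -0.0286 × log₂(0.0286) = 0.1466
  p(0,2)=4/35: -0.1143 × log₂(0.1143) = 0.3576
  p(1,0)=6/35: -0.1714 × log₂(0.1714) = 0.4362
  p(1,1)=1/7: -0.1429 × log₂(0.1429) = 0.4011
  p(1,2)=2/35: -0.0571 × log₂(0.0571) = 0.2360
  p(2,0)=6/35: -0.1714 × log₂(0.1714) = 0.4362
  p(2,1)=4/35: -0.1143 × log₂(0.1143) = 0.3576
  p(2,2)=1/35: -0.0286 × log₂(0.0286) = 0.1466
H(X,Y) = 2.9539 bits


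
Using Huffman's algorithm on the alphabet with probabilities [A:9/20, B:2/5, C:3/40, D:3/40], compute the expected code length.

Huffman tree construction:
Combine smallest probabilities repeatedly
Resulting codes:
  A: 0 (length 1)
  B: 11 (length 2)
  C: 100 (length 3)
  D: 101 (length 3)
Average length = Σ p(s) × length(s) = 1.7000 bits


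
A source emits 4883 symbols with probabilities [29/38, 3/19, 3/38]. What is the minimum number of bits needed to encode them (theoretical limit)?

Entropy H = 1.0072 bits/symbol
Minimum bits = H × n = 1.0072 × 4883
= 4918.35 bits


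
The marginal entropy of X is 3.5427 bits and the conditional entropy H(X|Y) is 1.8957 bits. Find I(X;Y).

I(X;Y) = H(X) - H(X|Y)
I(X;Y) = 3.5427 - 1.8957 = 1.647 bits


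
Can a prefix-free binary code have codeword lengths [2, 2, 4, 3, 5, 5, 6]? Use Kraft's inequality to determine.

Kraft inequality: Σ 2^(-l_i) ≤ 1 for prefix-free code
Calculating: 2^(-2) + 2^(-2) + 2^(-4) + 2^(-3) + 2^(-5) + 2^(-5) + 2^(-6)
= 0.25 + 0.25 + 0.0625 + 0.125 + 0.03125 + 0.03125 + 0.015625
= 0.7656
Since 0.7656 ≤ 1, prefix-free code exists


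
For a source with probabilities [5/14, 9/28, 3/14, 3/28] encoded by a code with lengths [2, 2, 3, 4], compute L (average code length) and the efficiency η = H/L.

Average length L = Σ p_i × l_i = 2.4286 bits
Entropy H = 1.8783 bits
Efficiency η = H/L × 100% = 77.34%


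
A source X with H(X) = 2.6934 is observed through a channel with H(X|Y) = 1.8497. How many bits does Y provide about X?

I(X;Y) = H(X) - H(X|Y)
I(X;Y) = 2.6934 - 1.8497 = 0.8437 bits


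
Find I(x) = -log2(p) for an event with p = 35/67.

Information content I(x) = -log₂(p(x))
I = -log₂(35/67) = -log₂(0.5224)
I = 0.9368 bits


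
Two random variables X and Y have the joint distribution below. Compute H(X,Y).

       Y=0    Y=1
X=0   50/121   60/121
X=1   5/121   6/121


H(X,Y) = -Σ p(x,y) log₂ p(x,y)
  p(0,0)=50/121: -0.4132 × log₂(0.4132) = 0.5269
  p(0,1)=60/121: -0.4959 × log₂(0.4959) = 0.5018
  p(1,0)=5/121: -0.0413 × log₂(0.0413) = 0.1900
  p(1,1)=6/121: -0.0496 × log₂(0.0496) = 0.2149
H(X,Y) = 1.4335 bits


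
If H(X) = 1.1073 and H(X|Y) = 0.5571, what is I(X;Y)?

I(X;Y) = H(X) - H(X|Y)
I(X;Y) = 1.1073 - 0.5571 = 0.5502 bits


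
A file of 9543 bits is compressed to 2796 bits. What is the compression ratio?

Compression ratio = Original / Compressed
= 9543 / 2796 = 3.41:1


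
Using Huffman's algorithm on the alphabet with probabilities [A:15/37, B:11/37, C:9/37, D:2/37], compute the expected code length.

Huffman tree construction:
Combine smallest probabilities repeatedly
Resulting codes:
  A: 0 (length 1)
  B: 10 (length 2)
  C: 111 (length 3)
  D: 110 (length 3)
Average length = Σ p(s) × length(s) = 1.8919 bits


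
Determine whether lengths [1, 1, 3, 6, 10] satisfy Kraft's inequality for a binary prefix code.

Kraft inequality: Σ 2^(-l_i) ≤ 1 for prefix-free code
Calculating: 2^(-1) + 2^(-1) + 2^(-3) + 2^(-6) + 2^(-10)
= 0.5 + 0.5 + 0.125 + 0.015625 + 0.0009765625
= 1.1416
Since 1.1416 > 1, prefix-free code does not exist


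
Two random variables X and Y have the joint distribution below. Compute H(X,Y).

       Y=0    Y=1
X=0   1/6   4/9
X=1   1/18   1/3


H(X,Y) = -Σ p(x,y) log₂ p(x,y)
  p(0,0)=1/6: -0.1667 × log₂(0.1667) = 0.4308
  p(0,1)=4/9: -0.4444 × log₂(0.4444) = 0.5200
  p(1,0)=1/18: -0.0556 × log₂(0.0556) = 0.2317
  p(1,1)=1/3: -0.3333 × log₂(0.3333) = 0.5283
H(X,Y) = 1.7108 bits


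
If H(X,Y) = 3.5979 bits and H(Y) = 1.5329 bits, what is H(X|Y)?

Chain rule: H(X,Y) = H(X|Y) + H(Y)
H(X|Y) = H(X,Y) - H(Y) = 3.5979 - 1.5329 = 2.065 bits


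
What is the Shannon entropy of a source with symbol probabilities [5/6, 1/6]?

H(X) = -Σ p(x) log₂ p(x)
  -5/6 × log₂(5/6) = 0.2192
  -1/6 × log₂(1/6) = 0.4308
H(X) = 0.6500 bits


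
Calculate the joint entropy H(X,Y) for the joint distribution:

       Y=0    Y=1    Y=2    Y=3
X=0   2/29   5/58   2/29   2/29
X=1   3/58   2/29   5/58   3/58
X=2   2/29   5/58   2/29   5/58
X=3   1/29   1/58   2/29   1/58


H(X,Y) = -Σ p(x,y) log₂ p(x,y)
  p(0,0)=2/29: -0.0690 × log₂(0.0690) = 0.2661
  p(0,1)=5/58: -0.0862 × log₂(0.0862) = 0.3048
  p(0,2)=2/29: -0.0690 × log₂(0.0690) = 0.2661
  p(0,3)=2/29: -0.0690 × log₂(0.0690) = 0.2661
  p(1,0)=3/58: -0.0517 × log₂(0.0517) = 0.2210
  p(1,1)=2/29: -0.0690 × log₂(0.0690) = 0.2661
  p(1,2)=5/58: -0.0862 × log₂(0.0862) = 0.3048
  p(1,3)=3/58: -0.0517 × log₂(0.0517) = 0.2210
  p(2,0)=2/29: -0.0690 × log₂(0.0690) = 0.2661
  p(2,1)=5/58: -0.0862 × log₂(0.0862) = 0.3048
  p(2,2)=2/29: -0.0690 × log₂(0.0690) = 0.2661
  p(2,3)=5/58: -0.0862 × log₂(0.0862) = 0.3048
  p(3,0)=1/29: -0.0345 × log₂(0.0345) = 0.1675
  p(3,1)=1/58: -0.0172 × log₂(0.0172) = 0.1010
  p(3,2)=2/29: -0.0690 × log₂(0.0690) = 0.2661
  p(3,3)=1/58: -0.0172 × log₂(0.0172) = 0.1010
H(X,Y) = 3.8934 bits


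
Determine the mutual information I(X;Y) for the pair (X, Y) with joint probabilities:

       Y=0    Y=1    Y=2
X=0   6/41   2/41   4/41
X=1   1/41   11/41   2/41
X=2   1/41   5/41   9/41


H(X) = 1.5789, H(Y) = 1.5121, H(X,Y) = 2.7794
I(X;Y) = H(X) + H(Y) - H(X,Y) = 0.3116 bits


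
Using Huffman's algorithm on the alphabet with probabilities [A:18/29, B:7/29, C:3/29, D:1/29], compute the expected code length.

Huffman tree construction:
Combine smallest probabilities repeatedly
Resulting codes:
  A: 1 (length 1)
  B: 01 (length 2)
  C: 001 (length 3)
  D: 000 (length 3)
Average length = Σ p(s) × length(s) = 1.5172 bits


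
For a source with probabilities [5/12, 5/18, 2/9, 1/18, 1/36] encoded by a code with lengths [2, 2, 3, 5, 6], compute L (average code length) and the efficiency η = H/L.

Average length L = Σ p_i × l_i = 2.5000 bits
Entropy H = 1.8971 bits
Efficiency η = H/L × 100% = 75.88%


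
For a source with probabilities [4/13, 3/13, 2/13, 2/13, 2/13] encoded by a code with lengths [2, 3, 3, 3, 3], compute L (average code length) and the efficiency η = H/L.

Average length L = Σ p_i × l_i = 2.6923 bits
Entropy H = 2.2578 bits
Efficiency η = H/L × 100% = 83.86%


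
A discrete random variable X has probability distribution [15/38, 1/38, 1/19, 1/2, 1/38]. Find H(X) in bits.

H(X) = -Σ p(x) log₂ p(x)
  -15/38 × log₂(15/38) = 0.5294
  -1/38 × log₂(1/38) = 0.1381
  -1/19 × log₂(1/19) = 0.2236
  -1/2 × log₂(1/2) = 0.5000
  -1/38 × log₂(1/38) = 0.1381
H(X) = 1.5291 bits


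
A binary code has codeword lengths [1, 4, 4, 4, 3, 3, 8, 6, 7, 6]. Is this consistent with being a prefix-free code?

Kraft inequality: Σ 2^(-l_i) ≤ 1 for prefix-free code
Calculating: 2^(-1) + 2^(-4) + 2^(-4) + 2^(-4) + 2^(-3) + 2^(-3) + 2^(-8) + 2^(-6) + 2^(-7) + 2^(-6)
= 0.5 + 0.0625 + 0.0625 + 0.0625 + 0.125 + 0.125 + 0.00390625 + 0.015625 + 0.0078125 + 0.015625
= 0.9805
Since 0.9805 ≤ 1, prefix-free code exists


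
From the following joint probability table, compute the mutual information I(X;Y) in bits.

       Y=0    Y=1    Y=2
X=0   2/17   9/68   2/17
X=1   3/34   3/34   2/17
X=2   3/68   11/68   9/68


H(X) = 1.5790, H(Y) = 1.5611, H(X,Y) = 3.1038
I(X;Y) = H(X) + H(Y) - H(X,Y) = 0.0362 bits


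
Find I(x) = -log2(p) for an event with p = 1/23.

Information content I(x) = -log₂(p(x))
I = -log₂(1/23) = -log₂(0.0435)
I = 4.5236 bits


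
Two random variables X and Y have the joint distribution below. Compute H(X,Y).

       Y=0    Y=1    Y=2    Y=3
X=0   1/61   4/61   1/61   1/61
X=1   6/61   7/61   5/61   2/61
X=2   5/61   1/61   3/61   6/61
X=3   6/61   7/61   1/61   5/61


H(X,Y) = -Σ p(x,y) log₂ p(x,y)
  p(0,0)=1/61: -0.0164 × log₂(0.0164) = 0.0972
  p(0,1)=4/61: -0.0656 × log₂(0.0656) = 0.2578
  p(0,2)=1/61: -0.0164 × log₂(0.0164) = 0.0972
  p(0,3)=1/61: -0.0164 × log₂(0.0164) = 0.0972
  p(1,0)=6/61: -0.0984 × log₂(0.0984) = 0.3291
  p(1,1)=7/61: -0.1148 × log₂(0.1148) = 0.3584
  p(1,2)=5/61: -0.0820 × log₂(0.0820) = 0.2958
  p(1,3)=2/61: -0.0328 × log₂(0.0328) = 0.1617
  p(2,0)=5/61: -0.0820 × log₂(0.0820) = 0.2958
  p(2,1)=1/61: -0.0164 × log₂(0.0164) = 0.0972
  p(2,2)=3/61: -0.0492 × log₂(0.0492) = 0.2137
  p(2,3)=6/61: -0.0984 × log₂(0.0984) = 0.3291
  p(3,0)=6/61: -0.0984 × log₂(0.0984) = 0.3291
  p(3,1)=7/61: -0.1148 × log₂(0.1148) = 0.3584
  p(3,2)=1/61: -0.0164 × log₂(0.0164) = 0.0972
  p(3,3)=5/61: -0.0820 × log₂(0.0820) = 0.2958
H(X,Y) = 3.7108 bits


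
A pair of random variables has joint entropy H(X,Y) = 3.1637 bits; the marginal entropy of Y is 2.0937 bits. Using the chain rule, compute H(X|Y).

Chain rule: H(X,Y) = H(X|Y) + H(Y)
H(X|Y) = H(X,Y) - H(Y) = 3.1637 - 2.0937 = 1.07 bits


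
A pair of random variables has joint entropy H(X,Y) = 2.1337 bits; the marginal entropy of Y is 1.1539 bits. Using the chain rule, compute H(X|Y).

Chain rule: H(X,Y) = H(X|Y) + H(Y)
H(X|Y) = H(X,Y) - H(Y) = 2.1337 - 1.1539 = 0.9798 bits


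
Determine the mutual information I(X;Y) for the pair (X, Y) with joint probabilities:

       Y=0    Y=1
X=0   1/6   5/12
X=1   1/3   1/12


H(X) = 0.9799, H(Y) = 1.0000, H(X,Y) = 1.7842
I(X;Y) = H(X) + H(Y) - H(X,Y) = 0.1957 bits


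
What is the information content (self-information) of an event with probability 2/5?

Information content I(x) = -log₂(p(x))
I = -log₂(2/5) = -log₂(0.4000)
I = 1.3219 bits


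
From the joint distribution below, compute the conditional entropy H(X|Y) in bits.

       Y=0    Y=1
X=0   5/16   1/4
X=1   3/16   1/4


H(X|Y) = Σ_y p(y) H(X|Y=y)
  p(Y=0) = 1/2, H(X|Y=0) = 0.9544
  p(Y=1) = 1/2, H(X|Y=1) = 1.0000
H(X|Y) = 0.5000×0.9544 + 0.5000×1.0000 = 0.9772 bits


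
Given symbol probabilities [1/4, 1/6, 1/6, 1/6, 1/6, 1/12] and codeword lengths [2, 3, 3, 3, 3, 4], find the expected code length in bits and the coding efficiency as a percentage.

Average length L = Σ p_i × l_i = 2.8333 bits
Entropy H = 2.5221 bits
Efficiency η = H/L × 100% = 89.01%


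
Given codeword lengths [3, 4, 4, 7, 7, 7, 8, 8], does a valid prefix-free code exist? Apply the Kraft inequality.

Kraft inequality: Σ 2^(-l_i) ≤ 1 for prefix-free code
Calculating: 2^(-3) + 2^(-4) + 2^(-4) + 2^(-7) + 2^(-7) + 2^(-7) + 2^(-8) + 2^(-8)
= 0.125 + 0.0625 + 0.0625 + 0.0078125 + 0.0078125 + 0.0078125 + 0.00390625 + 0.00390625
= 0.2812
Since 0.2812 ≤ 1, prefix-free code exists


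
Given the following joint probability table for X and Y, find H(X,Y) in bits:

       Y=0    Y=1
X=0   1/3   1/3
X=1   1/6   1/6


H(X,Y) = -Σ p(x,y) log₂ p(x,y)
  p(0,0)=1/3: -0.3333 × log₂(0.3333) = 0.5283
  p(0,1)=1/3: -0.3333 × log₂(0.3333) = 0.5283
  p(1,0)=1/6: -0.1667 × log₂(0.1667) = 0.4308
  p(1,1)=1/6: -0.1667 × log₂(0.1667) = 0.4308
H(X,Y) = 1.9183 bits


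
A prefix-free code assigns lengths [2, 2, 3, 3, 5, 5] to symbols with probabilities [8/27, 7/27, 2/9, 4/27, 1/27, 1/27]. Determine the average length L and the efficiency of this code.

Average length L = Σ p_i × l_i = 2.5926 bits
Entropy H = 2.2674 bits
Efficiency η = H/L × 100% = 87.46%


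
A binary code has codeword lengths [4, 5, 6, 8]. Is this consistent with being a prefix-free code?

Kraft inequality: Σ 2^(-l_i) ≤ 1 for prefix-free code
Calculating: 2^(-4) + 2^(-5) + 2^(-6) + 2^(-8)
= 0.0625 + 0.03125 + 0.015625 + 0.00390625
= 0.1133
Since 0.1133 ≤ 1, prefix-free code exists


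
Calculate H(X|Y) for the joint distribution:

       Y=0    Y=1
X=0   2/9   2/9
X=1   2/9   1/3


H(X|Y) = Σ_y p(y) H(X|Y=y)
  p(Y=0) = 4/9, H(X|Y=0) = 1.0000
  p(Y=1) = 5/9, H(X|Y=1) = 0.9710
H(X|Y) = 0.4444×1.0000 + 0.5556×0.9710 = 0.9839 bits


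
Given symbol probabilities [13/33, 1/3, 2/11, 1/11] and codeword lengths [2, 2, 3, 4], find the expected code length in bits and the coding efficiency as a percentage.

Average length L = Σ p_i × l_i = 2.3636 bits
Entropy H = 1.8194 bits
Efficiency η = H/L × 100% = 76.98%


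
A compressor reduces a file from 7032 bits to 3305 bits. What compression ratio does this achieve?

Compression ratio = Original / Compressed
= 7032 / 3305 = 2.13:1


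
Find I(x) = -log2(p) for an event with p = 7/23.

Information content I(x) = -log₂(p(x))
I = -log₂(7/23) = -log₂(0.3043)
I = 1.7162 bits


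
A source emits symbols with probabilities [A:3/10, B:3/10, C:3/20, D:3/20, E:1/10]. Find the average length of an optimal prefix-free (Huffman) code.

Huffman tree construction:
Combine smallest probabilities repeatedly
Resulting codes:
  A: 10 (length 2)
  B: 11 (length 2)
  C: 011 (length 3)
  D: 00 (length 2)
  E: 010 (length 3)
Average length = Σ p(s) × length(s) = 2.2500 bits


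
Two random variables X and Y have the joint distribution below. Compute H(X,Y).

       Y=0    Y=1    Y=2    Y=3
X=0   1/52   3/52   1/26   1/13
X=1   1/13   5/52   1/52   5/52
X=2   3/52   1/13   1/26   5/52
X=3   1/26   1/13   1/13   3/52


H(X,Y) = -Σ p(x,y) log₂ p(x,y)
  p(0,0)=1/52: -0.0192 × log₂(0.0192) = 0.1096
  p(0,1)=3/52: -0.0577 × log₂(0.0577) = 0.2374
  p(0,2)=1/26: -0.0385 × log₂(0.0385) = 0.1808
  p(0,3)=1/13: -0.0769 × log₂(0.0769) = 0.2846
  p(1,0)=1/13: -0.0769 × log₂(0.0769) = 0.2846
  p(1,1)=5/52: -0.0962 × log₂(0.0962) = 0.3249
  p(1,2)=1/52: -0.0192 × log₂(0.0192) = 0.1096
  p(1,3)=5/52: -0.0962 × log₂(0.0962) = 0.3249
  p(2,0)=3/52: -0.0577 × log₂(0.0577) = 0.2374
  p(2,1)=1/13: -0.0769 × log₂(0.0769) = 0.2846
  p(2,2)=1/26: -0.0385 × log₂(0.0385) = 0.1808
  p(2,3)=5/52: -0.0962 × log₂(0.0962) = 0.3249
  p(3,0)=1/26: -0.0385 × log₂(0.0385) = 0.1808
  p(3,1)=1/13: -0.0769 × log₂(0.0769) = 0.2846
  p(3,2)=1/13: -0.0769 × log₂(0.0769) = 0.2846
  p(3,3)=3/52: -0.0577 × log₂(0.0577) = 0.2374
H(X,Y) = 3.8717 bits


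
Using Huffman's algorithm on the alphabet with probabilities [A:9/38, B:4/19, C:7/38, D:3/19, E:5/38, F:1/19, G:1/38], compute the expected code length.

Huffman tree construction:
Combine smallest probabilities repeatedly
Resulting codes:
  A: 10 (length 2)
  B: 00 (length 2)
  C: 111 (length 3)
  D: 110 (length 3)
  E: 011 (length 3)
  F: 0101 (length 4)
  G: 0100 (length 4)
Average length = Σ p(s) × length(s) = 2.6316 bits


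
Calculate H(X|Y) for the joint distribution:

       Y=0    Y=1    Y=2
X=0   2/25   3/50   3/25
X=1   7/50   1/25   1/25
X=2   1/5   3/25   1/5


H(X|Y) = Σ_y p(y) H(X|Y=y)
  p(Y=0) = 21/50, H(X|Y=0) = 1.4937
  p(Y=1) = 11/50, H(X|Y=1) = 1.4354
  p(Y=2) = 9/25, H(X|Y=2) = 1.3516
H(X|Y) = 0.4200×1.4937 + 0.2200×1.4354 + 0.3600×1.3516 = 1.4297 bits


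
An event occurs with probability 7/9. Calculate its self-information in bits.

Information content I(x) = -log₂(p(x))
I = -log₂(7/9) = -log₂(0.7778)
I = 0.3626 bits


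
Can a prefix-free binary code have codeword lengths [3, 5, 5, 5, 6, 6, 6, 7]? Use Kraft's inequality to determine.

Kraft inequality: Σ 2^(-l_i) ≤ 1 for prefix-free code
Calculating: 2^(-3) + 2^(-5) + 2^(-5) + 2^(-5) + 2^(-6) + 2^(-6) + 2^(-6) + 2^(-7)
= 0.125 + 0.03125 + 0.03125 + 0.03125 + 0.015625 + 0.015625 + 0.015625 + 0.0078125
= 0.2734
Since 0.2734 ≤ 1, prefix-free code exists


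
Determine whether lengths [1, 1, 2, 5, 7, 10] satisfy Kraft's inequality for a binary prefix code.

Kraft inequality: Σ 2^(-l_i) ≤ 1 for prefix-free code
Calculating: 2^(-1) + 2^(-1) + 2^(-2) + 2^(-5) + 2^(-7) + 2^(-10)
= 0.5 + 0.5 + 0.25 + 0.03125 + 0.0078125 + 0.0009765625
= 1.2900
Since 1.2900 > 1, prefix-free code does not exist


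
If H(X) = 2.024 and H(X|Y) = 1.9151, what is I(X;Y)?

I(X;Y) = H(X) - H(X|Y)
I(X;Y) = 2.024 - 1.9151 = 0.1089 bits


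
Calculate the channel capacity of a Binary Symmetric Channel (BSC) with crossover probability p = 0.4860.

For BSC with error probability p:
C = 1 - H(p) where H(p) is binary entropy
H(0.4860) = -0.4860 × log₂(0.4860) - 0.5140 × log₂(0.5140)
H(p) = 0.9994
C = 1 - 0.9994 = 0.0006 bits/use


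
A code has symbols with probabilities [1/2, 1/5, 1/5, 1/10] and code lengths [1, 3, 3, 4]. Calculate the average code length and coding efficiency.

Average length L = Σ p_i × l_i = 2.1000 bits
Entropy H = 1.7610 bits
Efficiency η = H/L × 100% = 83.86%


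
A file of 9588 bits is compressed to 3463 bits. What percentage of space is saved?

Space savings = (1 - Compressed/Original) × 100%
= (1 - 3463/9588) × 100%
= 63.88%


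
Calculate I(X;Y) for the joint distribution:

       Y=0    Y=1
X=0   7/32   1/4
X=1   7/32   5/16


H(X) = 0.9972, H(Y) = 0.9887, H(X,Y) = 1.9837
I(X;Y) = H(X) + H(Y) - H(X,Y) = 0.0022 bits


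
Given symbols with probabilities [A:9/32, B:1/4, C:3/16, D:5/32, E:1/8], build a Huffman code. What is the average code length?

Huffman tree construction:
Combine smallest probabilities repeatedly
Resulting codes:
  A: 10 (length 2)
  B: 01 (length 2)
  C: 00 (length 2)
  D: 111 (length 3)
  E: 110 (length 3)
Average length = Σ p(s) × length(s) = 2.2812 bits


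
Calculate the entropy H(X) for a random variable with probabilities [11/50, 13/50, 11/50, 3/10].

H(X) = -Σ p(x) log₂ p(x)
  -11/50 × log₂(11/50) = 0.4806
  -13/50 × log₂(13/50) = 0.5053
  -11/50 × log₂(11/50) = 0.4806
  -3/10 × log₂(3/10) = 0.5211
H(X) = 1.9875 bits


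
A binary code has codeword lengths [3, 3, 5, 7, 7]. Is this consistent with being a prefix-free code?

Kraft inequality: Σ 2^(-l_i) ≤ 1 for prefix-free code
Calculating: 2^(-3) + 2^(-3) + 2^(-5) + 2^(-7) + 2^(-7)
= 0.125 + 0.125 + 0.03125 + 0.0078125 + 0.0078125
= 0.2969
Since 0.2969 ≤ 1, prefix-free code exists


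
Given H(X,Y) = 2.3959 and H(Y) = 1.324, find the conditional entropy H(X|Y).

Chain rule: H(X,Y) = H(X|Y) + H(Y)
H(X|Y) = H(X,Y) - H(Y) = 2.3959 - 1.324 = 1.0719 bits


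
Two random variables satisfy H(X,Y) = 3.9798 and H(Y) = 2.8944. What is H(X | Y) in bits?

Chain rule: H(X,Y) = H(X|Y) + H(Y)
H(X|Y) = H(X,Y) - H(Y) = 3.9798 - 2.8944 = 1.0854 bits


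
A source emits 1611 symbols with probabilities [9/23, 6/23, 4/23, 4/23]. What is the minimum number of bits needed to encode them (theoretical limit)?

Entropy H = 1.9132 bits/symbol
Minimum bits = H × n = 1.9132 × 1611
= 3082.11 bits


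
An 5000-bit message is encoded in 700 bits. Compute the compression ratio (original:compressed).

Compression ratio = Original / Compressed
= 5000 / 700 = 7.14:1


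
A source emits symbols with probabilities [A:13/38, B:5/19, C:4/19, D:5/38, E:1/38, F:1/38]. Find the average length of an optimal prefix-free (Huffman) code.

Huffman tree construction:
Combine smallest probabilities repeatedly
Resulting codes:
  A: 11 (length 2)
  B: 10 (length 2)
  C: 01 (length 2)
  D: 001 (length 3)
  E: 0000 (length 4)
  F: 0001 (length 4)
Average length = Σ p(s) × length(s) = 2.2368 bits


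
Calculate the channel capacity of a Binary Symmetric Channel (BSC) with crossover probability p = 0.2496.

For BSC with error probability p:
C = 1 - H(p) where H(p) is binary entropy
H(0.2496) = -0.2496 × log₂(0.2496) - 0.7504 × log₂(0.7504)
H(p) = 0.8106
C = 1 - 0.8106 = 0.1894 bits/use


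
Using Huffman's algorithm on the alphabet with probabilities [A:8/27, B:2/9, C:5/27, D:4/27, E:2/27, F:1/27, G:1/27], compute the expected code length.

Huffman tree construction:
Combine smallest probabilities repeatedly
Resulting codes:
  A: 10 (length 2)
  B: 01 (length 2)
  C: 00 (length 2)
  D: 110 (length 3)
  E: 1110 (length 4)
  F: 11110 (length 5)
  G: 11111 (length 5)
Average length = Σ p(s) × length(s) = 2.5185 bits


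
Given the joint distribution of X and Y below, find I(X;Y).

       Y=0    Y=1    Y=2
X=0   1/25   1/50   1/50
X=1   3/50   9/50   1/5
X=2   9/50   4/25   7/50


H(X) = 1.3209, H(Y) = 1.5755, H(X,Y) = 2.8302
I(X;Y) = H(X) + H(Y) - H(X,Y) = 0.0662 bits


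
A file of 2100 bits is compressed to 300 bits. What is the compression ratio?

Compression ratio = Original / Compressed
= 2100 / 300 = 7.00:1


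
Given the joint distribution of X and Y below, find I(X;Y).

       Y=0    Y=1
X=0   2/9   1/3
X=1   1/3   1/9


H(X) = 0.9911, H(Y) = 0.9911, H(X,Y) = 1.8911
I(X;Y) = H(X) + H(Y) - H(X,Y) = 0.0911 bits


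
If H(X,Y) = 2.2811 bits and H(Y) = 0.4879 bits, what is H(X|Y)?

Chain rule: H(X,Y) = H(X|Y) + H(Y)
H(X|Y) = H(X,Y) - H(Y) = 2.2811 - 0.4879 = 1.7932 bits


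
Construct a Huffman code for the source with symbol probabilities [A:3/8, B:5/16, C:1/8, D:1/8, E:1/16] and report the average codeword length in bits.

Huffman tree construction:
Combine smallest probabilities repeatedly
Resulting codes:
  A: 0 (length 1)
  B: 10 (length 2)
  C: 1111 (length 4)
  D: 110 (length 3)
  E: 1110 (length 4)
Average length = Σ p(s) × length(s) = 2.1250 bits


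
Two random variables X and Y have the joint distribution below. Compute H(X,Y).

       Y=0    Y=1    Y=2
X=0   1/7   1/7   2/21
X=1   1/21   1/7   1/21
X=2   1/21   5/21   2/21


H(X,Y) = -Σ p(x,y) log₂ p(x,y)
  p(0,0)=1/7: -0.1429 × log₂(0.1429) = 0.4011
  p(0,1)=1/7: -0.1429 × log₂(0.1429) = 0.4011
  p(0,2)=2/21: -0.0952 × log₂(0.0952) = 0.3231
  p(1,0)=1/21: -0.0476 × log₂(0.0476) = 0.2092
  p(1,1)=1/7: -0.1429 × log₂(0.1429) = 0.4011
  p(1,2)=1/21: -0.0476 × log₂(0.0476) = 0.2092
  p(2,0)=1/21: -0.0476 × log₂(0.0476) = 0.2092
  p(2,1)=5/21: -0.2381 × log₂(0.2381) = 0.4929
  p(2,2)=2/21: -0.0952 × log₂(0.0952) = 0.3231
H(X,Y) = 2.9697 bits


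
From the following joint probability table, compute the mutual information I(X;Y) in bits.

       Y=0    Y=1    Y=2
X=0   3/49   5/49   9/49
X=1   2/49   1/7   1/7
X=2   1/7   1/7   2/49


H(X) = 1.5844, H(Y) = 1.5578, H(X,Y) = 3.0127
I(X;Y) = H(X) + H(Y) - H(X,Y) = 0.1295 bits


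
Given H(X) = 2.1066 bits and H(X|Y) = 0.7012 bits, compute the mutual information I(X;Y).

I(X;Y) = H(X) - H(X|Y)
I(X;Y) = 2.1066 - 0.7012 = 1.4054 bits


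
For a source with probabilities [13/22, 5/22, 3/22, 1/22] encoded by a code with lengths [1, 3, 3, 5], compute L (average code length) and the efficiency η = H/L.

Average length L = Σ p_i × l_i = 1.9091 bits
Entropy H = 1.5290 bits
Efficiency η = H/L × 100% = 80.09%


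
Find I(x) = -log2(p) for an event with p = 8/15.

Information content I(x) = -log₂(p(x))
I = -log₂(8/15) = -log₂(0.5333)
I = 0.9069 bits


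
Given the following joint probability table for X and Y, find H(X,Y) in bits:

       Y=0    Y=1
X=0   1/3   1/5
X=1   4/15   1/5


H(X,Y) = -Σ p(x,y) log₂ p(x,y)
  p(0,0)=1/3: -0.3333 × log₂(0.3333) = 0.5283
  p(0,1)=1/5: -0.2000 × log₂(0.2000) = 0.4644
  p(1,0)=4/15: -0.2667 × log₂(0.2667) = 0.5085
  p(1,1)=1/5: -0.2000 × log₂(0.2000) = 0.4644
H(X,Y) = 1.9656 bits


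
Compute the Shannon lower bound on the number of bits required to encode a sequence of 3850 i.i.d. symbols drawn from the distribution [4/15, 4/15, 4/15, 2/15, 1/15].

Entropy H = 2.1736 bits/symbol
Minimum bits = H × n = 2.1736 × 3850
= 8368.20 bits


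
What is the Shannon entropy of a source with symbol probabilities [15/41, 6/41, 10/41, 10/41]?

H(X) = -Σ p(x) log₂ p(x)
  -15/41 × log₂(15/41) = 0.5307
  -6/41 × log₂(6/41) = 0.4057
  -10/41 × log₂(10/41) = 0.4965
  -10/41 × log₂(10/41) = 0.4965
H(X) = 1.9295 bits


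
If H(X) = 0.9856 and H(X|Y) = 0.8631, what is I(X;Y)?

I(X;Y) = H(X) - H(X|Y)
I(X;Y) = 0.9856 - 0.8631 = 0.1225 bits


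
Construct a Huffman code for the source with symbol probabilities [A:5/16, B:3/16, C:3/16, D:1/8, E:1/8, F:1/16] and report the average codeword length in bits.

Huffman tree construction:
Combine smallest probabilities repeatedly
Resulting codes:
  A: 10 (length 2)
  B: 111 (length 3)
  C: 00 (length 2)
  D: 011 (length 3)
  E: 110 (length 3)
  F: 010 (length 3)
Average length = Σ p(s) × length(s) = 2.5000 bits


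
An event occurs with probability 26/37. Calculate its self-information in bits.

Information content I(x) = -log₂(p(x))
I = -log₂(26/37) = -log₂(0.7027)
I = 0.5090 bits


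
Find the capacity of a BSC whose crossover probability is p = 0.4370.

For BSC with error probability p:
C = 1 - H(p) where H(p) is binary entropy
H(0.4370) = -0.4370 × log₂(0.4370) - 0.5630 × log₂(0.5630)
H(p) = 0.9885
C = 1 - 0.9885 = 0.0115 bits/use


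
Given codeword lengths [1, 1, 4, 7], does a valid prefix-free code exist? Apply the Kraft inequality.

Kraft inequality: Σ 2^(-l_i) ≤ 1 for prefix-free code
Calculating: 2^(-1) + 2^(-1) + 2^(-4) + 2^(-7)
= 0.5 + 0.5 + 0.0625 + 0.0078125
= 1.0703
Since 1.0703 > 1, prefix-free code does not exist


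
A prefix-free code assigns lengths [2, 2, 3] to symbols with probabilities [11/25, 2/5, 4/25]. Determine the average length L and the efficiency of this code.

Average length L = Σ p_i × l_i = 2.1600 bits
Entropy H = 1.4729 bits
Efficiency η = H/L × 100% = 68.19%


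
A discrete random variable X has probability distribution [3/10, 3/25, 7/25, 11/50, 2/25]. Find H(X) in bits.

H(X) = -Σ p(x) log₂ p(x)
  -3/10 × log₂(3/10) = 0.5211
  -3/25 × log₂(3/25) = 0.3671
  -7/25 × log₂(7/25) = 0.5142
  -11/50 × log₂(11/50) = 0.4806
  -2/25 × log₂(2/25) = 0.2915
H(X) = 2.1745 bits


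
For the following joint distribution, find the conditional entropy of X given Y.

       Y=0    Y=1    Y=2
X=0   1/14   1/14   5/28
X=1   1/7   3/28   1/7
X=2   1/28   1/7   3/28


H(X|Y) = Σ_y p(y) H(X|Y=y)
  p(Y=0) = 1/4, H(X|Y=0) = 1.3788
  p(Y=1) = 9/28, H(X|Y=1) = 1.5305
  p(Y=2) = 3/7, H(X|Y=2) = 1.5546
H(X|Y) = 0.2500×1.3788 + 0.3214×1.5305 + 0.4286×1.5546 = 1.5029 bits


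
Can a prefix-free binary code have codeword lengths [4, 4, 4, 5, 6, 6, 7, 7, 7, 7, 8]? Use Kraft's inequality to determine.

Kraft inequality: Σ 2^(-l_i) ≤ 1 for prefix-free code
Calculating: 2^(-4) + 2^(-4) + 2^(-4) + 2^(-5) + 2^(-6) + 2^(-6) + 2^(-7) + 2^(-7) + 2^(-7) + 2^(-7) + 2^(-8)
= 0.0625 + 0.0625 + 0.0625 + 0.03125 + 0.015625 + 0.015625 + 0.0078125 + 0.0078125 + 0.0078125 + 0.0078125 + 0.00390625
= 0.2852
Since 0.2852 ≤ 1, prefix-free code exists


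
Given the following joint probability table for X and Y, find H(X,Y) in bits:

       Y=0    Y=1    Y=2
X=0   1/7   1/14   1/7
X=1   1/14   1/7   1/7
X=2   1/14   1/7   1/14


H(X,Y) = -Σ p(x,y) log₂ p(x,y)
  p(0,0)=1/7: -0.1429 × log₂(0.1429) = 0.4011
  p(0,1)=1/14: -0.0714 × log₂(0.0714) = 0.2720
  p(0,2)=1/7: -0.1429 × log₂(0.1429) = 0.4011
  p(1,0)=1/14: -0.0714 × log₂(0.0714) = 0.2720
  p(1,1)=1/7: -0.1429 × log₂(0.1429) = 0.4011
  p(1,2)=1/7: -0.1429 × log₂(0.1429) = 0.4011
  p(2,0)=1/14: -0.0714 × log₂(0.0714) = 0.2720
  p(2,1)=1/7: -0.1429 × log₂(0.1429) = 0.4011
  p(2,2)=1/14: -0.0714 × log₂(0.0714) = 0.2720
H(X,Y) = 3.0931 bits


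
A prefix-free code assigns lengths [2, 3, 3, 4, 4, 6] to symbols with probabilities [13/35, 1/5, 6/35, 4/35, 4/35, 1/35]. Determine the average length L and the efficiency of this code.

Average length L = Σ p_i × l_i = 2.9429 bits
Entropy H = 2.2931 bits
Efficiency η = H/L × 100% = 77.92%
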